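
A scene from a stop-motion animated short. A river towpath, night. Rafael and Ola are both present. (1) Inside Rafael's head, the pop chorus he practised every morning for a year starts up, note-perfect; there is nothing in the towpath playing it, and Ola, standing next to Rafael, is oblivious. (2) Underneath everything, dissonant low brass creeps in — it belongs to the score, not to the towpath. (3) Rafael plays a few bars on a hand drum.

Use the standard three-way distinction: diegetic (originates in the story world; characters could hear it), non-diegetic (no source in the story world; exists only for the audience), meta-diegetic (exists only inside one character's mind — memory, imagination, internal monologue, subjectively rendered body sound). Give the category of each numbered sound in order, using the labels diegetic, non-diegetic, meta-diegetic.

Sound (1): remembered music, private to Rafael — Ola is oblivious because it isn't in the room, so meta-diegetic.
Sound (2): nothing in the towpath produces it and the characters don't hear it — pure soundtrack, so non-diegetic.
Sound (3): the instrument and the performer are both in the scene, so diegetic.

meta-diegetic, non-diegetic, diegetic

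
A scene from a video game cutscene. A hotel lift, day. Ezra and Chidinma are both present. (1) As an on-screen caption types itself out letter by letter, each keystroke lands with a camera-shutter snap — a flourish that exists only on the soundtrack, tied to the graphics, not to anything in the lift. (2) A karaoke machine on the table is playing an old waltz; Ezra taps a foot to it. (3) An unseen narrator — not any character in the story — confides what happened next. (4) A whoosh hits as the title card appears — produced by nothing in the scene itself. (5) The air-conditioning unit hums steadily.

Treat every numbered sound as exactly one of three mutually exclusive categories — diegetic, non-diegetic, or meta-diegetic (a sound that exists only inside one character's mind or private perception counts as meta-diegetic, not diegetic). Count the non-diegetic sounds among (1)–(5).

3

Sound (1): sound married to a title/caption — outside the diegesis by definition, so non-diegetic.
(2) a karaoke machine is a physical source in the scene and Ezra reacts to it → diegetic.
(3) is non-diegetic: commentary laid over the scene from outside the fiction.
Sound (4): an editorial stinger — it belongs to the cut, not the story world, so non-diegetic.
(5) ambient/room sound belonging to the story's physical space → diegetic.
Non-diegetic: (1), (3), (4) — that's 3.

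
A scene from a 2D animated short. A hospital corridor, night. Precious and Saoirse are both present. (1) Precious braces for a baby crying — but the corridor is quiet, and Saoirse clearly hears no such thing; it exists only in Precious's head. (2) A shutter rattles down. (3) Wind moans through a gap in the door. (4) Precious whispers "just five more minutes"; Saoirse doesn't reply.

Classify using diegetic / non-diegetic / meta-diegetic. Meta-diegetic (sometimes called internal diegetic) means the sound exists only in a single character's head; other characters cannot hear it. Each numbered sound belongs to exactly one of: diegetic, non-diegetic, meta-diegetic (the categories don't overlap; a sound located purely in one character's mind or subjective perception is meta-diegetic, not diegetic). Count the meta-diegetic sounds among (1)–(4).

1

Sound (1): the sound is imagined by Precious; nothing in the story world is producing it and Saoirse can't hear it, so meta-diegetic.
(2) a shutter is a real object/event in the scene's world → diegetic.
(3) is diegetic: ambient/room sound belonging to the story's physical space.
(4) is diegetic: Precious is a character speaking aloud in the scene.
So 1 of the 4 is meta-diegetic: (1).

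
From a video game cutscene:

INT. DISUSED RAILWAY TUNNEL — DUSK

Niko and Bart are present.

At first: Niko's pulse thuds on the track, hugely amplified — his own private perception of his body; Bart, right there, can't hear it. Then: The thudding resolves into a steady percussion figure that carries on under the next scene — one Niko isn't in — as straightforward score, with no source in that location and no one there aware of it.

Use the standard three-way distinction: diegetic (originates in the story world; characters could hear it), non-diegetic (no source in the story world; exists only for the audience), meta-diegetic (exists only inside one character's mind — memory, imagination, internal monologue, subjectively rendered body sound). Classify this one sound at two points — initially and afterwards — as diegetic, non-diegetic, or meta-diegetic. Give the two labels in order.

meta-diegetic, non-diegetic

Initially: it's Niko's subjective body sound, inaudible to Bart → meta-diegetic.
Afterwards: detached from Niko and playing as sourceless score over a scene he isn't in — for the audience only → non-diegetic.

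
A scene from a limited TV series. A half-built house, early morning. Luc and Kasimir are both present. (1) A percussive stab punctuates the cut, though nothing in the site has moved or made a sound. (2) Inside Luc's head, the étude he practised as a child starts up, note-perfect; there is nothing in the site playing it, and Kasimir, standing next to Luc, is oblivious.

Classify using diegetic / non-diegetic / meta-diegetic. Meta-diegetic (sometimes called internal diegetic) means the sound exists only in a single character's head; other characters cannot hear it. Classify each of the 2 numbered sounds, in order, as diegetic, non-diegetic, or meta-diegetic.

Sound (1): an editorial stinger — it belongs to the cut, not the story world, so non-diegetic.
Sound (2): it lives in Luc's subjectivity, not in the site, so meta-diegetic.

non-diegetic, meta-diegetic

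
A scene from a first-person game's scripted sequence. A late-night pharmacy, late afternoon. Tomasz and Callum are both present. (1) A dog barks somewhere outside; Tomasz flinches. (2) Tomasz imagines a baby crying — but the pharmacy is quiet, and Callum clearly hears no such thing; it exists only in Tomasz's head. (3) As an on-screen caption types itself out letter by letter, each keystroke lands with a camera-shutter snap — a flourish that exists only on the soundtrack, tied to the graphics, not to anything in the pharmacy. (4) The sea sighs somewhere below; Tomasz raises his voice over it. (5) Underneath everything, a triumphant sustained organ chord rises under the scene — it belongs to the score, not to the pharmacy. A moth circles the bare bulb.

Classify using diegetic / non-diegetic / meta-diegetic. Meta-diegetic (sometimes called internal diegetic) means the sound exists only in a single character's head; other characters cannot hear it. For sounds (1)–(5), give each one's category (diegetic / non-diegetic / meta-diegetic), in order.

(1) a dog is a real object/event in the scene's world → diegetic.
(2) is meta-diegetic: Tomasz alone 'hears' it — an imagined sound, not present in the space.
(3) is non-diegetic: sound married to a title/caption — outside the diegesis by definition.
(4) is diegetic: the sea is part of the location's real environment.
Sound (5): score with no on-screen or off-screen source; it exists for the audience alone, so non-diegetic.

diegetic, meta-diegetic, non-diegetic, diegetic, non-diegetic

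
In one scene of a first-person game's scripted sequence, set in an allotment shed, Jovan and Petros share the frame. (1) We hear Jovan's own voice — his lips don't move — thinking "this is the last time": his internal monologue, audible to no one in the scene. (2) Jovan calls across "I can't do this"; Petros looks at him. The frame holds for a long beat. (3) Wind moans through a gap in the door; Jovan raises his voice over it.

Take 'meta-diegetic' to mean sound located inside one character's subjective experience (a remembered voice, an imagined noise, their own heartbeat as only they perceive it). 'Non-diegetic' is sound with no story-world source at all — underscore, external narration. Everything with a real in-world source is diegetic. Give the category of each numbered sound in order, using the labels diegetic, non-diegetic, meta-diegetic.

meta-diegetic, diegetic, diegetic

Sound (1): it's Jovan's unspoken thought, heard only by the audience via his subjectivity, so meta-diegetic.
Sound (2): on-screen dialogue — Jovan speaks and Petros is there to hear, so diegetic.
(3) is diegetic: ambient/room sound belonging to the story's physical space.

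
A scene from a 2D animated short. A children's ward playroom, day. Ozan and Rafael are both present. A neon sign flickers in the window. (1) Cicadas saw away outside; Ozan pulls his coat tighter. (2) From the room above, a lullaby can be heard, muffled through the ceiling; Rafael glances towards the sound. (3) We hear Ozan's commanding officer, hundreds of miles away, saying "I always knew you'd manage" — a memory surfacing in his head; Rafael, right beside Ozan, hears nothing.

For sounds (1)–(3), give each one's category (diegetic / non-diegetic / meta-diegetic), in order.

diegetic, diegetic, meta-diegetic

Sound (1): ambient/room sound belonging to the story's physical space, so diegetic.
Sound (2): it's coming from the room above — a location within the story world — and Rafael reacts, so diegetic.
Sound (3): it's Ozan's recollection rendered as sound; the other character can't hear it, so meta-diegetic.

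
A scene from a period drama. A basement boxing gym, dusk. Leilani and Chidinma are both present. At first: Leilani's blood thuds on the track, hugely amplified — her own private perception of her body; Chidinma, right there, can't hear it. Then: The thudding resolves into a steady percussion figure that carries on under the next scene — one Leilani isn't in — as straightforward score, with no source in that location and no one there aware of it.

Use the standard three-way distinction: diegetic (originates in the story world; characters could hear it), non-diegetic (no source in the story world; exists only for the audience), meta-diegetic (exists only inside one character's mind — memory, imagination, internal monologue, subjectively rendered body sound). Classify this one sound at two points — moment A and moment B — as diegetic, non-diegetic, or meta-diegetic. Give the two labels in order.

meta-diegetic, non-diegetic

Moment A: it's Leilani's subjective body sound, inaudible to Chidinma → meta-diegetic.
Moment B: detached from Leilani and playing as sourceless score over a scene she isn't in — for the audience only → non-diegetic.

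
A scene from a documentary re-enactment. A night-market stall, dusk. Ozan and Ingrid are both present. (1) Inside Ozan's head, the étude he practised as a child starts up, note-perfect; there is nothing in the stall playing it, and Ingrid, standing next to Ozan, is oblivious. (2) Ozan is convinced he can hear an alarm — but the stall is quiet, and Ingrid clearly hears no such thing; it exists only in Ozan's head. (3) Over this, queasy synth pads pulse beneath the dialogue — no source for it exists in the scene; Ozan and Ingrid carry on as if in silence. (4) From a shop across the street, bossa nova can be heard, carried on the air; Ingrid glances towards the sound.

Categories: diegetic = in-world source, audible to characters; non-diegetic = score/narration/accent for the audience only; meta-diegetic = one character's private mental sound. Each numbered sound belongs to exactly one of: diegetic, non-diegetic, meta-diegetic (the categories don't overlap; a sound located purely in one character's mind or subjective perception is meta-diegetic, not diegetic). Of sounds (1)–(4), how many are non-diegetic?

1

Sound (1): the music is a memory playing inside Ozan's mind alone; no real-world source, Ingrid can't hear it, so meta-diegetic.
(2) Ozan alone 'hears' it — an imagined sound, not present in the space → meta-diegetic.
(3) score with no on-screen or off-screen source; it exists for the audience alone → non-diegetic.
(4) is diegetic: it's coming from a shop across the street — a location within the story world — and Ingrid reacts.
Non-diegetic: (3) — that's 1.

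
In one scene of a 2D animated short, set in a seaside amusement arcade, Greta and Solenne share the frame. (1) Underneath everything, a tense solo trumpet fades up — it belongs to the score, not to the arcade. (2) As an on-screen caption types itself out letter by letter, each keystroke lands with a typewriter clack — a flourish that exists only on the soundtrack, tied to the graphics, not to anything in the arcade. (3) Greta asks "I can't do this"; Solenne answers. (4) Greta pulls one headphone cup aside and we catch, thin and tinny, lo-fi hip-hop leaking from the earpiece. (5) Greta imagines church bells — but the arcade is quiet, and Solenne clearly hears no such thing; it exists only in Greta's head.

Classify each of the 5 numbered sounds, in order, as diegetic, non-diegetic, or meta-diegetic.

non-diegetic, non-diegetic, diegetic, diegetic, meta-diegetic

(1) score with no on-screen or off-screen source; it exists for the audience alone → non-diegetic.
(2) is non-diegetic: sound married to a title/caption — outside the diegesis by definition.
(3) is diegetic: on-screen dialogue — Greta speaks and Solenne is there to hear.
Sound (4): the earpiece is a real device on Greta's head — source music, so diegetic.
(5) is meta-diegetic: the sound is imagined by Greta; nothing in the story world is producing it and Solenne can't hear it.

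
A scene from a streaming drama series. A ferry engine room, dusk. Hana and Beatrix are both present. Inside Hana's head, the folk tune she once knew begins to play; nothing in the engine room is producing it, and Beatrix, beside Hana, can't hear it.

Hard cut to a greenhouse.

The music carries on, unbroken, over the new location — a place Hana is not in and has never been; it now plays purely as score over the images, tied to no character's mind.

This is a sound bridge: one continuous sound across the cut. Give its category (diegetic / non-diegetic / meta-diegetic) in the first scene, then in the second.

meta-diegetic, non-diegetic

Scene one: the music exists only inside Hana's mind; Beatrix can't hear it → meta-diegetic.
Scene two: it's detached from Hana entirely and plays over unrelated images with no in-world source — conventional underscore → non-diegetic.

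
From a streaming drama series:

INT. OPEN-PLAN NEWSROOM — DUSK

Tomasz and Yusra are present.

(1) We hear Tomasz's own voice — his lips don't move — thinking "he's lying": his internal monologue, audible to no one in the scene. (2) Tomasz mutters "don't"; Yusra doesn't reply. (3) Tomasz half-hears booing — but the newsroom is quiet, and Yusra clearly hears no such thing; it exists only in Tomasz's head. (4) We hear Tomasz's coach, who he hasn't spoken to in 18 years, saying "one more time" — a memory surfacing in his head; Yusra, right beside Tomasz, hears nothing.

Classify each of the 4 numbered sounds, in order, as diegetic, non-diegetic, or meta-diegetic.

(1) Tomasz's thought-voice: a private mental sound no other character can hear → meta-diegetic.
(2) Tomasz is a character speaking aloud in the scene → diegetic.
(3) the sound is imagined by Tomasz; nothing in the story world is producing it and Yusra can't hear it → meta-diegetic.
(4) it's Tomasz's recollection rendered as sound; the other character can't hear it → meta-diegetic.

meta-diegetic, diegetic, meta-diegetic, meta-diegetic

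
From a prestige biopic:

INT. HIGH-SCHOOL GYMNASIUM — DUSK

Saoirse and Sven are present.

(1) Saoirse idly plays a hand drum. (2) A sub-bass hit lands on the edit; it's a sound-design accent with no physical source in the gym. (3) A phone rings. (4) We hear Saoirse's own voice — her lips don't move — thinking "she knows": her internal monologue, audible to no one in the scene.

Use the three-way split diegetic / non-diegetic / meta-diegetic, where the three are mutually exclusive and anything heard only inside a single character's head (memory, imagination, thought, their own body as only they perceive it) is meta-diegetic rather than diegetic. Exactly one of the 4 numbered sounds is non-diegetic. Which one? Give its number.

2

(1) is diegetic: the instrument and the performer are both in the scene.
Sound (2): nothing in the scene produces it; it's an accent added for the audience, so non-diegetic.
(3) a phone is a real object/event in the scene's world → diegetic.
(4) it's Saoirse's unspoken thought, heard only by the audience via her subjectivity → meta-diegetic.
Only (2) is non-diegetic.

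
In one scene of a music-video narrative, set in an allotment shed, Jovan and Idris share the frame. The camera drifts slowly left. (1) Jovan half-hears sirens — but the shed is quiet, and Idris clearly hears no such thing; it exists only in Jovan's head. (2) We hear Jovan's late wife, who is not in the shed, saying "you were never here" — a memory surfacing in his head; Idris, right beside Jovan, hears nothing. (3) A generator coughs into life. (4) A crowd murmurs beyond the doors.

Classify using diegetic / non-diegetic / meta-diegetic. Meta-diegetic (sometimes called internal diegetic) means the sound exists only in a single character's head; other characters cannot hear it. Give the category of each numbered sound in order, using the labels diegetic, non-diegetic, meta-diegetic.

(1) subjective to Jovan: the shed is silent and Idris hears nothing → meta-diegetic.
(2) the voice is a memory playing only inside Jovan's mind; Idris can't hear it → meta-diegetic.
(3) an in-world source (a generator); characters could hear it → diegetic.
(4) ambient/room sound belonging to the story's physical space → diegetic.

meta-diegetic, meta-diegetic, diegetic, diegetic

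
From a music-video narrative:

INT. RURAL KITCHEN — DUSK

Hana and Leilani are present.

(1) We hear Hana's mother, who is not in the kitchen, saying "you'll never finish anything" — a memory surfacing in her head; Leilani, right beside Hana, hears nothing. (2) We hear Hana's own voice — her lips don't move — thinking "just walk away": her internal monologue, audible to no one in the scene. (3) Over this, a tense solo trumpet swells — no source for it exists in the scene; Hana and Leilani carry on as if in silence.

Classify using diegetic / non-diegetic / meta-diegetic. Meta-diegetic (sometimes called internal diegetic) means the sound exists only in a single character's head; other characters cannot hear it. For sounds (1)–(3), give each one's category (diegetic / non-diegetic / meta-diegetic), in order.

meta-diegetic, meta-diegetic, non-diegetic

(1) a remembered line, private to Hana — not present in the room, not audible to Leilani → meta-diegetic.
Sound (2): internal monologue — inside Hana's mind, not spoken into the scene, so meta-diegetic.
Sound (3): score with no on-screen or off-screen source; it exists for the audience alone, so non-diegetic.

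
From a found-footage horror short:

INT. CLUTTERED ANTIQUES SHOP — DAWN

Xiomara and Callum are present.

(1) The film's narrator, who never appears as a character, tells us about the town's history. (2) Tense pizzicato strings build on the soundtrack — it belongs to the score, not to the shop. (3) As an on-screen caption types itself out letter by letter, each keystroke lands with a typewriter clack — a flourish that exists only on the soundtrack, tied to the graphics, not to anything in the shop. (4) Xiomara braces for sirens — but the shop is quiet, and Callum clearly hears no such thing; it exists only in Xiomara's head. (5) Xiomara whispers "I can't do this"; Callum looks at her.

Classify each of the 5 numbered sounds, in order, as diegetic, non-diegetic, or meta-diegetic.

non-diegetic, non-diegetic, non-diegetic, meta-diegetic, diegetic

(1) is non-diegetic: commentary laid over the scene from outside the fiction.
(2) is non-diegetic: nothing in the shop produces it and the characters don't hear it — pure soundtrack.
(3) sound married to a title/caption — outside the diegesis by definition → non-diegetic.
(4) subjective to Xiomara: the shop is silent and Callum hears nothing → meta-diegetic.
(5) is diegetic: Xiomara is a character speaking aloud in the scene.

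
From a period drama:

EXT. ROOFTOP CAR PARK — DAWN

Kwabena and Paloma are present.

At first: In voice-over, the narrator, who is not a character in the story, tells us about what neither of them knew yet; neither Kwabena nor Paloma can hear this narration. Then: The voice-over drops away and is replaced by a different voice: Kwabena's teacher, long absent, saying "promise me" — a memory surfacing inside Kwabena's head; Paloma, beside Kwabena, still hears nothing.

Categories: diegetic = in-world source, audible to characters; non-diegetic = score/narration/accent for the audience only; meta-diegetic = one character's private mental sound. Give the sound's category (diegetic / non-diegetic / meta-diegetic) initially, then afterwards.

Initially: the external narrator addresses only the audience — outside the story world → non-diegetic.
Afterwards: the replacement voice is a memory inside Kwabena's mind specifically → meta-diegetic.

non-diegetic, meta-diegetic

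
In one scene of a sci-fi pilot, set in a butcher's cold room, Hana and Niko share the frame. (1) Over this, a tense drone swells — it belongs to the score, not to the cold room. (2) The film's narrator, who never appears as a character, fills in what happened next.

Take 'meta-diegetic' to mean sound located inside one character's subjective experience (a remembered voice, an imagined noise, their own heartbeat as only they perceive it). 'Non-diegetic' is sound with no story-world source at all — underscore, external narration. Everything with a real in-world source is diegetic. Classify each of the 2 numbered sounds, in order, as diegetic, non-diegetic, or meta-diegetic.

(1) is non-diegetic: nothing in the cold room produces it and the characters don't hear it — pure soundtrack.
(2) is non-diegetic: external voice-over — not a character, not heard by anyone in the scene.

non-diegetic, non-diegetic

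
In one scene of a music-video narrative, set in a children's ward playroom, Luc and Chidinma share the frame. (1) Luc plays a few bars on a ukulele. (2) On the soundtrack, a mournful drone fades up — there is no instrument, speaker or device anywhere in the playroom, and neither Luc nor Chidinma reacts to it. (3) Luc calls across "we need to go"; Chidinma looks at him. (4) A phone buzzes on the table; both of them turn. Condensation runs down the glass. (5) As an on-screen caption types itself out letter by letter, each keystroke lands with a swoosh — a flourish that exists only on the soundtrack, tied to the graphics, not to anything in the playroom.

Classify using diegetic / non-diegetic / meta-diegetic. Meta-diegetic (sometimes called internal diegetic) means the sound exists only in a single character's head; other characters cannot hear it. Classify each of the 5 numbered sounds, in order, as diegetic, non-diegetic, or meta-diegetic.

diegetic, non-diegetic, diegetic, diegetic, non-diegetic

Sound (1): Luc is producing the music live, in the story world, so diegetic.
Sound (2): nothing in the playroom produces it and the characters don't hear it — pure soundtrack, so non-diegetic.
(3) is diegetic: on-screen dialogue — Luc speaks and Chidinma is there to hear.
(4) is diegetic: a phone is a real object/event in the scene's world.
(5) sound married to a title/caption — outside the diegesis by definition → non-diegetic.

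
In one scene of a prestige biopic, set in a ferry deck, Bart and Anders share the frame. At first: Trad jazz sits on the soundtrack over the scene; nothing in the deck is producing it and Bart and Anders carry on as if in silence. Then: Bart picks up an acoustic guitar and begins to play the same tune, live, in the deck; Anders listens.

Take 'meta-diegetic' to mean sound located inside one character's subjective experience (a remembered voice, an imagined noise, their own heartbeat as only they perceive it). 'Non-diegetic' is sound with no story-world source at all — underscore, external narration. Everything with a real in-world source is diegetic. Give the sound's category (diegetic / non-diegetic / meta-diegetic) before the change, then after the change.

non-diegetic, diegetic

Before the change: no in-world source exists and no character can hear it — underscore → non-diegetic.
After the change: an acoustic guitar is now a real source in the story world and the characters hear it → diegetic.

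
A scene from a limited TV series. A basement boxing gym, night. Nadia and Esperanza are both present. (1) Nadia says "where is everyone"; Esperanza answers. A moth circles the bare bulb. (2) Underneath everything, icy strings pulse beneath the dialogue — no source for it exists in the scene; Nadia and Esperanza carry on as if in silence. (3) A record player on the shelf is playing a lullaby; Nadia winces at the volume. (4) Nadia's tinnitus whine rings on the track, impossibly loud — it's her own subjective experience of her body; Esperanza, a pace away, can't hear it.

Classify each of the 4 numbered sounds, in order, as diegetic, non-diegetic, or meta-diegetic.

diegetic, non-diegetic, diegetic, meta-diegetic

(1) is diegetic: Nadia is a character speaking aloud in the scene.
(2) score with no on-screen or off-screen source; it exists for the audience alone → non-diegetic.
(3) is diegetic: a record player is a physical source in the scene and Nadia reacts to it.
Sound (4): it's Nadia's internal bodily sensation rendered as sound; only Nadia 'hears' it, so meta-diegetic.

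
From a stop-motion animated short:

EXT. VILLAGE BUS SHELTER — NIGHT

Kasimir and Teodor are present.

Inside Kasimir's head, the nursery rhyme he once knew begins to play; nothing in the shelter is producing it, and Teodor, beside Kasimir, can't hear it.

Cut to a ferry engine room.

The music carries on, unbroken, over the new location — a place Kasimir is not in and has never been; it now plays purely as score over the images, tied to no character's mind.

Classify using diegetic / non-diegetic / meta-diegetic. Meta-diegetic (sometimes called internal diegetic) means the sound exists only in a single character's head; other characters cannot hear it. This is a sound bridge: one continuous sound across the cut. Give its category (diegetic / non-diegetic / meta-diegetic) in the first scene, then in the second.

meta-diegetic, non-diegetic

Scene one: the music exists only inside Kasimir's mind; Teodor can't hear it → meta-diegetic.
Scene two: it's detached from Kasimir entirely and plays over unrelated images with no in-world source — conventional underscore → non-diegetic.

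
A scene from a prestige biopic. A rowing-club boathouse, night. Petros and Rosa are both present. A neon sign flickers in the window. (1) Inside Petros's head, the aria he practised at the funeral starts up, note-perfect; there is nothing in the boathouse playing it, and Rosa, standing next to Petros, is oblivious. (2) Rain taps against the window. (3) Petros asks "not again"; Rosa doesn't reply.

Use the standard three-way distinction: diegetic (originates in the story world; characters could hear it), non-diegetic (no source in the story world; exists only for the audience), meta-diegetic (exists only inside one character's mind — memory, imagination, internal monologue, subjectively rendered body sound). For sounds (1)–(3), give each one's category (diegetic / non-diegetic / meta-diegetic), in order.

meta-diegetic, diegetic, diegetic

(1) remembered music, private to Petros — Rosa is oblivious because it isn't in the room → meta-diegetic.
(2) is diegetic: it's the actual ambient sound of the location.
(3) is diegetic: on-screen dialogue — Petros speaks and Rosa is there to hear.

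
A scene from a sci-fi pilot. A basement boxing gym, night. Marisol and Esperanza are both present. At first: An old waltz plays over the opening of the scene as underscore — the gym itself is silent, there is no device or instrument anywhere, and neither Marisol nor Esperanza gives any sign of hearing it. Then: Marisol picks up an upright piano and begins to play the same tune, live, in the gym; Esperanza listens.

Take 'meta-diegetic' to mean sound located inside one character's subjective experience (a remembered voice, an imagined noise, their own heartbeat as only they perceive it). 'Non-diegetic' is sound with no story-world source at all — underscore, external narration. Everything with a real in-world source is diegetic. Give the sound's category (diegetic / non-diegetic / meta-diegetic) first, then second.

non-diegetic, diegetic

First: no in-world source exists and no character can hear it — underscore → non-diegetic.
Second: an upright piano is now a real source in the story world and the characters hear it → diegetic.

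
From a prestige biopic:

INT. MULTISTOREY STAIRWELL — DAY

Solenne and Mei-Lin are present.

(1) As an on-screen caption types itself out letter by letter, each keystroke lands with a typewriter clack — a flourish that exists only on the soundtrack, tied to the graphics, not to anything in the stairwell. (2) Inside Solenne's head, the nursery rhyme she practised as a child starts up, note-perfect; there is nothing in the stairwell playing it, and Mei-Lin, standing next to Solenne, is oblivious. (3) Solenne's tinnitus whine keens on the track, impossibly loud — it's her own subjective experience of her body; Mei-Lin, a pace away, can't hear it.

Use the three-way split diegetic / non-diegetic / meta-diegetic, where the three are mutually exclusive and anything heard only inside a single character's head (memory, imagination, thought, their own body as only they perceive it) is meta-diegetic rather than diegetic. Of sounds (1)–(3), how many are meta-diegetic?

Sound (1): sound married to a title/caption — outside the diegesis by definition, so non-diegetic.
(2) remembered music, private to Solenne — Mei-Lin is oblivious because it isn't in the room → meta-diegetic.
(3) is meta-diegetic: point-of-audition from inside Solenne's body; not a sound in the room.
So 2 of the 3 are meta-diegetic: (2), (3).

2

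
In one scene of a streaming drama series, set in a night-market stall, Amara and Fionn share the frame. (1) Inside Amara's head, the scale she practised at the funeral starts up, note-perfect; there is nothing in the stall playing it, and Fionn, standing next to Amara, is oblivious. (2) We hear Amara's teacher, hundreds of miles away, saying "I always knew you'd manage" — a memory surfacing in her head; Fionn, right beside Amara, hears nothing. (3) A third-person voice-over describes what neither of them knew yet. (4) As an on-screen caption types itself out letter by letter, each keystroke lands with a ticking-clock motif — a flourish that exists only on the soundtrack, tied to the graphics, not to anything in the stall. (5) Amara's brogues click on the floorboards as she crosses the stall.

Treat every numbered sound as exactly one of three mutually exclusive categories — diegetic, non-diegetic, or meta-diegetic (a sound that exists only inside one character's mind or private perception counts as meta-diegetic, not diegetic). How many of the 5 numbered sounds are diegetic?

(1) remembered music, private to Amara — Fionn is oblivious because it isn't in the room → meta-diegetic.
(2) the voice is a memory playing only inside Amara's mind; Fionn can't hear it → meta-diegetic.
(3) external voice-over — not a character, not heard by anyone in the scene → non-diegetic.
Sound (4): it accompanies on-screen graphics, not anything inside the story world, so non-diegetic.
Sound (5): a character's body making contact with the set — an in-world sound, so diegetic.
Diegetic: (5) — that's 1.

1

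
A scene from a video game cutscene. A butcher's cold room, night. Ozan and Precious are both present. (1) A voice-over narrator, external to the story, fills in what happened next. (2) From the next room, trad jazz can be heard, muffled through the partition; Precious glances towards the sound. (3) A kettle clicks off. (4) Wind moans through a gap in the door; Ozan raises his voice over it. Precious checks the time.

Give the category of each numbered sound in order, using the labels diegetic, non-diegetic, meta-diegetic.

Sound (1): the narrator exists outside the story world, addressing only the audience, so non-diegetic.
(2) the music has an off-screen but real-world source and a character hears it → diegetic.
Sound (3): an in-world source (a kettle); characters could hear it, so diegetic.
Sound (4): it's the actual ambient sound of the location, so diegetic.

non-diegetic, diegetic, diegetic, diegetic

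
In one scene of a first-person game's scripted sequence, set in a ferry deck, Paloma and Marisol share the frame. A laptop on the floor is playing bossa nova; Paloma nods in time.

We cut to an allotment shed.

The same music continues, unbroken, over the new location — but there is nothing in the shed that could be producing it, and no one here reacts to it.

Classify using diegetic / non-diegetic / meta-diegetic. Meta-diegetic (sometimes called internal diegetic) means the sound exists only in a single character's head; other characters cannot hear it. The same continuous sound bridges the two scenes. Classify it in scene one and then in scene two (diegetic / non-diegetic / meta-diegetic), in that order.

Scene one: a laptop is an on-screen source and Paloma reacts to it → diegetic.
Scene two: there is no source in the shed and no one hears it — it's now underscore → non-diegetic.

diegetic, non-diegetic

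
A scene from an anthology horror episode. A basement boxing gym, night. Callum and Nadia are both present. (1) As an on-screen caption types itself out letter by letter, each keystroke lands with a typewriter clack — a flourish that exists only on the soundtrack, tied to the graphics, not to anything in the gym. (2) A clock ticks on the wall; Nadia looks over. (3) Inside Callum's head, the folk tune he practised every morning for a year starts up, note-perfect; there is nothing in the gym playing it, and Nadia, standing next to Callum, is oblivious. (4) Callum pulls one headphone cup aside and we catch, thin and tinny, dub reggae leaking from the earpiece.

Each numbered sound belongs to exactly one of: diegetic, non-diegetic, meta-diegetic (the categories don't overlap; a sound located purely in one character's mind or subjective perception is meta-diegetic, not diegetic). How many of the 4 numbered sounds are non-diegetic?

1

(1) is non-diegetic: the caption isn't part of the story world, so neither is the sound tied to it.
Sound (2): a clock is a real object/event in the scene's world, so diegetic.
(3) remembered music, private to Callum — Nadia is oblivious because it isn't in the room → meta-diegetic.
(4) is diegetic: it's leaking from a physical pair of headphones in the scene.
Non-diegetic: (1) — that's 1.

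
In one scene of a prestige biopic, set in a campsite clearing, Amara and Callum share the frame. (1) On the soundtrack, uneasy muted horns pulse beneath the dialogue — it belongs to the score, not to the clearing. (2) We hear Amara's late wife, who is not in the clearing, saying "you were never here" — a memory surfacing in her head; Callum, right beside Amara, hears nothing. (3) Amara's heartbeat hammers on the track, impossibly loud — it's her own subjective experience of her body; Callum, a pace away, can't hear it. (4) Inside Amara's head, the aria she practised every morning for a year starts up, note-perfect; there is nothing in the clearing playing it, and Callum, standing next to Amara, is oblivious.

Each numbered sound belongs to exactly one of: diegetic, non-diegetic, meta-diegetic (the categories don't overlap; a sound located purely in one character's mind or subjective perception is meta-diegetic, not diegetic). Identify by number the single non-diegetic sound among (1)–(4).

(1) is non-diegetic: it has no source in the story world and no character can hear it — it's underscore.
Sound (2): a remembered line, private to Amara — not present in the room, not audible to Callum, so meta-diegetic.
(3) a subjective body sound — Amara's private perception, inaudible to Callum → meta-diegetic.
(4) remembered music, private to Amara — Callum is oblivious because it isn't in the room → meta-diegetic.
Only (1) is non-diegetic.

1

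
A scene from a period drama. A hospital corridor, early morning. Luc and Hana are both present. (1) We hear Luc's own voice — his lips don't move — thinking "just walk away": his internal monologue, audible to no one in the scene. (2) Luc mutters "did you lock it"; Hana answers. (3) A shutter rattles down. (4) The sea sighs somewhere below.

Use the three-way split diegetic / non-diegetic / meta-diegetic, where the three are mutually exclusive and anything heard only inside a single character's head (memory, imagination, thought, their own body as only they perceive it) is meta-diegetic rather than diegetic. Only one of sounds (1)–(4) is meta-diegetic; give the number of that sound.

(1) Luc's thought-voice: a private mental sound no other character can hear → meta-diegetic.
(2) spoken by a character present in the story world → diegetic.
(3) an in-world source (a shutter); characters could hear it → diegetic.
(4) it's the actual ambient sound of the location → diegetic.
Only (1) is meta-diegetic.

1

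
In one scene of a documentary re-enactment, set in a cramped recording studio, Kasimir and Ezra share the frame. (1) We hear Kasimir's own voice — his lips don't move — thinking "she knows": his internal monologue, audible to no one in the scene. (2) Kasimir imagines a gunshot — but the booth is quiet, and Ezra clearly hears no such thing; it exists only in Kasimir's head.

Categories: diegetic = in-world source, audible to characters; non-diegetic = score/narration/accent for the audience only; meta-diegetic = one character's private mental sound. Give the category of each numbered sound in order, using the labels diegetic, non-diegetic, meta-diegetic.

(1) it's Kasimir's unspoken thought, heard only by the audience via his subjectivity → meta-diegetic.
(2) is meta-diegetic: the sound is imagined by Kasimir; nothing in the story world is producing it and Ezra can't hear it.

meta-diegetic, meta-diegetic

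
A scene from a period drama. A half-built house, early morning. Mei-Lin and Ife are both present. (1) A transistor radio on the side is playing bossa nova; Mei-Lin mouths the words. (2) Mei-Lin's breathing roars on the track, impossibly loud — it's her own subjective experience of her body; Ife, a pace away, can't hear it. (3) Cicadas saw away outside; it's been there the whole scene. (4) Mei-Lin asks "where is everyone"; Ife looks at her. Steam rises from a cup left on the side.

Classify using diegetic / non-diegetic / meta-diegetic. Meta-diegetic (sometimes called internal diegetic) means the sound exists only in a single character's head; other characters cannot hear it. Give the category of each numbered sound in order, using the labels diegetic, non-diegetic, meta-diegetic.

Sound (1): source music from a transistor radio, which exists in the story world, so diegetic.
(2) it's Mei-Lin's internal bodily sensation rendered as sound; only Mei-Lin 'hears' it → meta-diegetic.
(3) is diegetic: cicadas is part of the location's real environment.
(4) spoken by a character present in the story world → diegetic.

diegetic, meta-diegetic, diegetic, diegetic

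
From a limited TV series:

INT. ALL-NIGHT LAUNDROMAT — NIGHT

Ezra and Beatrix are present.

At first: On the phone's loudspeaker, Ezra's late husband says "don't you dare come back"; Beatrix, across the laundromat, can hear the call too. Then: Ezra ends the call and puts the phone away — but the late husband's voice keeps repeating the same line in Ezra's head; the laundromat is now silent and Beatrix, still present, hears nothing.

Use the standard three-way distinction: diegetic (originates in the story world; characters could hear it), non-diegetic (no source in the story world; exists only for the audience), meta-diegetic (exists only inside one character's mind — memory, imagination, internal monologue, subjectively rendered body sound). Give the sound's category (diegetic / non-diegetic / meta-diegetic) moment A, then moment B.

diegetic, meta-diegetic

Moment A: the loudspeaker is an in-world source; both Ezra and Beatrix hear the call → diegetic.
Moment B: with the phone off, the voice continues only as Ezra's private mental replay — Beatrix can't hear it → meta-diegetic.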